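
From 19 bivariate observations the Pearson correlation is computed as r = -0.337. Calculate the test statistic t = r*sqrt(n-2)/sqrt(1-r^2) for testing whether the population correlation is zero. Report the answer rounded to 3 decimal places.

-1.476

t = r·√(n−2) / √(1−r²) with r = -0.337, n = 19
  = -0.337·√17 / √(1 − 0.113569)
  = -0.337·4.123106 / 0.941505
  = -1.389487 / 0.941505 = -1.476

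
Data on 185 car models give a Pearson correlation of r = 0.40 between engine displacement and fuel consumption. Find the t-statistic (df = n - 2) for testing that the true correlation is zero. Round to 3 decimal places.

5.904

t = r·√(n−2) / √(1−r²) with r = 0.40, n = 185
  = 0.40·√183 / √(1 − 0.1600)
  = 0.40·13.527749 / 0.916515
  = 5.411100 / 0.916515 = 5.904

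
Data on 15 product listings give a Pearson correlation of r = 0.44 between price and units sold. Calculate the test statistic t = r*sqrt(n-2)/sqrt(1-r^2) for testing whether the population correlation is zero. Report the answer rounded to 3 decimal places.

1 − r² = 1 − 0.1936 = 0.8064;  √(1−r²) = 0.897998
√(n−2) = √13 = 3.605551
t = r·√(n−2)/√(1−r²) = 0.44 · 3.605551 / 0.897998 = 1.767

1.767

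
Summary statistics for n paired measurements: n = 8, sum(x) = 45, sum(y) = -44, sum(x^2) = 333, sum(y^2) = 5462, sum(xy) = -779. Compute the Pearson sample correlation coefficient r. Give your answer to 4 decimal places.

Numerator: nΣxy − (Σx)(Σy) = 8·(-779) − (45)(-44) = -4252
Denominator: √[(nΣx²−(Σx)²)(nΣy²−(Σy)²)]
  nΣx²−(Σx)² = 8·333 − 2025 = 639;  nΣy²−(Σy)² = 8·5462 − 1936 = 41760
  √(639·41760) = √26684640 = 5165.7178
r = -4252 / 5165.7178 = -0.8231

-0.8231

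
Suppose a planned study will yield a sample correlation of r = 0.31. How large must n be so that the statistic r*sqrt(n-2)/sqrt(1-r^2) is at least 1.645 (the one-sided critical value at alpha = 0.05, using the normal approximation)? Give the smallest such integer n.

28

Need r·√(n−2)/√(1−r²) ≥ 1.645
√(n−2) ≥ 1.645·√(1−0.0961) / 0.31 = 1.645·0.950737 / 0.31 = 5.0450
n−2 ≥ 25.4520  ⇒  n ≥ 27.4520
Smallest integer n = 28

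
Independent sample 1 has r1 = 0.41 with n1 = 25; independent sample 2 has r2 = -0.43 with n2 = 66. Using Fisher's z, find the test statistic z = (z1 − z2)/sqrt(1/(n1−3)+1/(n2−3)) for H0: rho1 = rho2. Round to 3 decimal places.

3.616

z1 = atanh(0.41) = 0.435611,  z2 = atanh(-0.43) = -0.459897
SE = √(1/(n1−3) + 1/(n2−3)) = √(1/22 + 1/63) = √(0.0454545 + 0.0158730) = √0.0613275 = 0.247644
z = (z1 − z2)/SE = (0.435611 − (-0.459897)) / 0.247644 = 0.895508 / 0.247644 = 3.616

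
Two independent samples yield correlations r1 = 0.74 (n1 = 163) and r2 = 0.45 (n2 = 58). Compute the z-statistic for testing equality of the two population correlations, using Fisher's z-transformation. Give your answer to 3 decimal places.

2.980

z1 = atanh(0.74) = 0.950479,  z2 = atanh(0.45) = 0.484700
SE = √(1/(n1−3) + 1/(n2−3)) = √(1/160 + 1/55) = √(0.0062500 + 0.0181818) = √0.0244318 = 0.156307
z = (z1 − z2)/SE = (0.950479 − 0.484700) / 0.156307 = 0.465779 / 0.156307 = 2.980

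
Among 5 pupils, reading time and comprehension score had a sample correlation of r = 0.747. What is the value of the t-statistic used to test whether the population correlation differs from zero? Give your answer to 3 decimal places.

1.946

t = r·√(n−2) / √(1−r²) with r = 0.747, n = 5
  = 0.747·√3 / √(1 − 0.558009)
  = 0.747·1.732051 / 0.664824
  = 1.293842 / 0.664824 = 1.946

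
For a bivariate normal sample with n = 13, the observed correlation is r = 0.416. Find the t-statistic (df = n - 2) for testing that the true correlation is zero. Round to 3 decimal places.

t = r·√(n−2) / √(1−r²) with r = 0.416, n = 13
  = 0.416·√11 / √(1 − 0.173056)
  = 0.416·3.316625 / 0.909365
  = 1.379716 / 0.909365 = 1.517

1.517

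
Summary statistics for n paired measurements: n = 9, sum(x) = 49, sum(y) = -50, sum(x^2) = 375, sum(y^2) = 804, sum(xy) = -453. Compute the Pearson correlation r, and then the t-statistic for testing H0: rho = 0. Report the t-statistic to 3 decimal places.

-3.070

S_xy = nΣxy − ΣxΣy = 9·(-453) − 49·(-50) = -4077 − (-2450) = -1627
S_xx = nΣx² − (Σx)² = 9·375 − 49² = 3375 − 2401 = 974
S_yy = nΣy² − (Σy)² = 9·804 − (-50)² = 7236 − 2500 = 4736
r = S_xy / √(S_xx·S_yy) = -1627 / √(974·4736) = -1627 / √4612864 = -1627 / 2147.7579 = -0.7575
t = r·√(n−2)/√(1−r²) = -0.7575·√7 / √(1−0.573806) = -2.004157 / 0.652835 = -3.070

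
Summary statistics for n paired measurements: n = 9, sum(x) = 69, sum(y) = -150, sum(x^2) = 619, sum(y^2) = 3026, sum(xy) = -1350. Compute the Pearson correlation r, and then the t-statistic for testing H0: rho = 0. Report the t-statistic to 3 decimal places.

-6.176

Numerator: nΣxy − (Σx)(Σy) = 9·(-1350) − (69)(-150) = -1800
Denominator: √[(nΣx²−(Σx)²)(nΣy²−(Σy)²)]
  nΣx²−(Σx)² = 9·619 − 4761 = 810;  nΣy²−(Σy)² = 9·3026 − 22500 = 4734
  √(810·4734) = √3834540 = 1958.1982
r = -1800 / 1958.1982 = -0.9192
t = r·√(n−2)/√(1−r²) = -0.9192·√7 / √(1−0.844929) = -2.431975 / 0.393791 = -6.176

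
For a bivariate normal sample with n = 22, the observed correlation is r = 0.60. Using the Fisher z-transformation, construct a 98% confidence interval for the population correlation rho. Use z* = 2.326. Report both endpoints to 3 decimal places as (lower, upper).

(0.158, 0.842)

Fisher z: z_r = atanh(r) = ½·ln((1+0.60)/(1−0.60)) = 0.693147
SE(z) = 1/√(n−3) = 1/√19 = 0.229416
98% ⇒ z* = 2.326; margin = 2.326·0.229416 = 0.533622
CI on z-scale: (0.159525, 1.226769)
Back-transform: tanh(0.159525) = 0.158185, tanh(1.226769) = 0.841640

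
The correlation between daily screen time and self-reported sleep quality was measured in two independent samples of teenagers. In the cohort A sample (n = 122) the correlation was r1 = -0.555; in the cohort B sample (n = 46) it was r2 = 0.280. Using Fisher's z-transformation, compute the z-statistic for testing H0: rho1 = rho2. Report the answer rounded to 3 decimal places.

-5.133

z1 = atanh(-0.555) = -0.625578,  z2 = atanh(0.280) = 0.287682
SE = √(1/(n1−3) + 1/(n2−3)) = √(1/119 + 1/43) = √(0.0084034 + 0.0232558) = √0.0316592 = 0.177930
z = (z1 − z2)/SE = (-0.625578 − 0.287682) / 0.177930 = -0.913260 / 0.177930 = -5.133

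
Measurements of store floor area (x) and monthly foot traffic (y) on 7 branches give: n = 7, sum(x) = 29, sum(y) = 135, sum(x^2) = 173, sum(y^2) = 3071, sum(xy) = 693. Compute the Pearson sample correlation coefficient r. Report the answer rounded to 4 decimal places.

S_xy = nΣxy − ΣxΣy = 7·693 − 29·135 = 4851 − 3915 = 936
S_xx = nΣx² − (Σx)² = 7·173 − 29² = 1211 − 841 = 370
S_yy = nΣy² − (Σy)² = 7·3071 − 135² = 21497 − 18225 = 3272
r = S_xy / √(S_xx·S_yy) = 936 / √(370·3272) = 936 / √1210640 = 936 / 1100.2909 = 0.8507

0.8507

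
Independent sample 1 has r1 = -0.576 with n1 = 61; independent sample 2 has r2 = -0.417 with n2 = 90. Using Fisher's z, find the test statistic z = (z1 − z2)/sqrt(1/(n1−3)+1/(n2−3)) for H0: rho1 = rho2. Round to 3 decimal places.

z1 = atanh(-0.576) = -0.656456,  z2 = atanh(-0.417) = -0.444055
SE = √(1/(n1−3) + 1/(n2−3)) = √(1/58 + 1/87) = √(0.0172414 + 0.0114943) = √0.0287357 = 0.169516
z = (z1 − z2)/SE = (-0.656456 − (-0.444055)) / 0.169516 = -0.212401 / 0.169516 = -1.253

-1.253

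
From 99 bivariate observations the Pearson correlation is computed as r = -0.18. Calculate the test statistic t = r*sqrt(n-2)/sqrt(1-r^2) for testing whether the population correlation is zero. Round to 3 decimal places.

t = r·√(n−2) / √(1−r²) with r = -0.18, n = 99
  = -0.18·√97 / √(1 − 0.0324)
  = -0.18·9.848858 / 0.983667
  = -1.772794 / 0.983667 = -1.802

-1.802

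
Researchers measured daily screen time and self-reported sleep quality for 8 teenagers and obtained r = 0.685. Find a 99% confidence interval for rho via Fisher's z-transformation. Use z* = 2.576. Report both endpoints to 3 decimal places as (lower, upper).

z_r = atanh(0.685) = 0.838474;  SE = 1/√(n−3) = 1/√5 = 0.447214
z-limits: 0.838474 ± 2.576·0.447214 = 0.838474 ± 1.152023 = [-0.313549, 1.990497]
ρ-limits: (tanh -0.313549, tanh 1.990497) = (-0.304, 0.963)

(-0.304, 0.963)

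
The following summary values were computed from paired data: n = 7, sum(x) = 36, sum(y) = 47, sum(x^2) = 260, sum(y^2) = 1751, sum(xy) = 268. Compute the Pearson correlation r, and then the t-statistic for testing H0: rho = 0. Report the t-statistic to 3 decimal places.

0.180

S_xy = nΣxy − ΣxΣy = 7·268 − 36·47 = 1876 − 1692 = 184
S_xx = nΣx² − (Σx)² = 7·260 − 36² = 1820 − 1296 = 524
S_yy = nΣy² − (Σy)² = 7·1751 − 47² = 12257 − 2209 = 10048
r = S_xy / √(S_xx·S_yy) = 184 / √(524·10048) = 184 / √5265152 = 184 / 2294.5919 = 0.0802
t = r·√(n−2)/√(1−r²) = 0.0802·√5 / √(1−0.006432) = 0.179333 / 0.996779 = 0.180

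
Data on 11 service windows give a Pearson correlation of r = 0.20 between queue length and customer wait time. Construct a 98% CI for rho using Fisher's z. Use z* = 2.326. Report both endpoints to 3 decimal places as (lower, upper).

Fisher z: z_r = atanh(r) = ½·ln((1+0.20)/(1−0.20)) = 0.202733
SE(z) = 1/√(n−3) = 1/√8 = 0.353553
98% ⇒ z* = 2.326; margin = 2.326·0.353553 = 0.822364
CI on z-scale: (-0.619631, 1.025097)
Back-transform: tanh(-0.619631) = -0.550871, tanh(1.025097) = 0.771934

(-0.551, 0.772)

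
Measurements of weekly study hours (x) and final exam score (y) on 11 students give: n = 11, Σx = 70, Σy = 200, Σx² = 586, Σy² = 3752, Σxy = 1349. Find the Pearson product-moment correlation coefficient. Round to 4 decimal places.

0.5983

S_xy = nΣxy − ΣxΣy = 11·1349 − 70·200 = 14839 − 14000 = 839
S_xx = nΣx² − (Σx)² = 11·586 − 70² = 6446 − 4900 = 1546
S_yy = nΣy² − (Σy)² = 11·3752 − 200² = 41272 − 40000 = 1272
r = S_xy / √(S_xx·S_yy) = 839 / √(1546·1272) = 839 / √1966512 = 839 / 1402.3238 = 0.5983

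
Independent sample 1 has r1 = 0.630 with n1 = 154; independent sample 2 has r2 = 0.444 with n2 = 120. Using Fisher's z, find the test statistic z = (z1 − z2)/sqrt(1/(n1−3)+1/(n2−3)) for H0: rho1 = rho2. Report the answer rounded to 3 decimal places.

2.145

z1 = atanh(0.630) = 0.741416,  z2 = atanh(0.444) = 0.477202
SE = √(1/(n1−3) + 1/(n2−3)) = √(1/151 + 1/117) = √(0.0066225 + 0.0085470) = √0.0151695 = 0.123165
z = (z1 − z2)/SE = (0.741416 − 0.477202) / 0.123165 = 0.264214 / 0.123165 = 2.145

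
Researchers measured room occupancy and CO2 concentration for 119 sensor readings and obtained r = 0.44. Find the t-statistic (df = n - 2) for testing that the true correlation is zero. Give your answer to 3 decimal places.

t = r·√(n−2) / √(1−r²) with r = 0.44, n = 119
  = 0.44·√117 / √(1 − 0.1936)
  = 0.44·10.816654 / 0.897998
  = 4.759328 / 0.897998 = 5.300

5.300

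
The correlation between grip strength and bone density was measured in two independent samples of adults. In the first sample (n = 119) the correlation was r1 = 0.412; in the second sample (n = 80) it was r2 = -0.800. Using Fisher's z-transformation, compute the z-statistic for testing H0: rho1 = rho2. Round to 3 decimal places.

10.454

z1 = atanh(0.412) = 0.438018,  z2 = atanh(-0.800) = -1.098612
SE = √(1/(n1−3) + 1/(n2−3)) = √(1/116 + 1/77) = √(0.0086207 + 0.0129870) = √0.0216077 = 0.146996
z = (z1 − z2)/SE = (0.438018 − (-1.098612)) / 0.146996 = 1.536630 / 0.146996 = 10.454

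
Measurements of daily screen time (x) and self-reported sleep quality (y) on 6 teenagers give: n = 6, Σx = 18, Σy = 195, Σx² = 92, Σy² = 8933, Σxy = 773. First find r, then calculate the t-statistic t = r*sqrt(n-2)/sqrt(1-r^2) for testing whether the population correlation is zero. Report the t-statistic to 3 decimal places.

S_xy = nΣxy − ΣxΣy = 6·773 − 18·195 = 4638 − 3510 = 1128
S_xx = nΣx² − (Σx)² = 6·92 − 18² = 552 − 324 = 228
S_yy = nΣy² − (Σy)² = 6·8933 − 195² = 53598 − 38025 = 15573
r = S_xy / √(S_xx·S_yy) = 1128 / √(228·15573) = 1128 / √3550644 = 1128 / 1884.3153 = 0.5986
t = r·√(n−2)/√(1−r²) = 0.5986·√4 / √(1−0.358322) = 1.197200 / 0.801048 = 1.495

1.495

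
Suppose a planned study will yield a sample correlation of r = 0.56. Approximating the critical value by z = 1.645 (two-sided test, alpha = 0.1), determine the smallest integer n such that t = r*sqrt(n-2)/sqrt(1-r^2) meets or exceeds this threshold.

8

Need r·√(n−2)/√(1−r²) ≥ 1.645
√(n−2) ≥ 1.645·√(1−0.3136) / 0.56 = 1.645·0.828493 / 0.56 = 2.4337
n−2 ≥ 5.9229  ⇒  n ≥ 7.9229
Smallest integer n = 8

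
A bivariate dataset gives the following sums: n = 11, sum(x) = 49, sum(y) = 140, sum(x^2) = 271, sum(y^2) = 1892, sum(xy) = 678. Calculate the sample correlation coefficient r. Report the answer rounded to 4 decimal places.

0.7132

Numerator: nΣxy − (Σx)(Σy) = 11·678 − (49)(140) = 598
Denominator: √[(nΣx²−(Σx)²)(nΣy²−(Σy)²)]
  nΣx²−(Σx)² = 11·271 − 2401 = 580;  nΣy²−(Σy)² = 11·1892 − 19600 = 1212
  √(580·1212) = √702960 = 838.4271
r = 598 / 838.4271 = 0.7132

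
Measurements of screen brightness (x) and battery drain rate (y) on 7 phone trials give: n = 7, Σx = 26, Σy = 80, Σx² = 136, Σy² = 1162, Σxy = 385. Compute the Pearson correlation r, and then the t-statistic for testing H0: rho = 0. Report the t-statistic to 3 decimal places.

S_xy = nΣxy − ΣxΣy = 7·385 − 26·80 = 2695 − 2080 = 615
S_xx = nΣx² − (Σx)² = 7·136 − 26² = 952 − 676 = 276
S_yy = nΣy² − (Σy)² = 7·1162 − 80² = 8134 − 6400 = 1734
r = S_xy / √(S_xx·S_yy) = 615 / √(276·1734) = 615 / √478584 = 615 / 691.7977 = 0.8890
t = r·√(n−2)/√(1−r²) = 0.8890·√5 / √(1−0.790321) = 1.987864 / 0.457907 = 4.341

4.341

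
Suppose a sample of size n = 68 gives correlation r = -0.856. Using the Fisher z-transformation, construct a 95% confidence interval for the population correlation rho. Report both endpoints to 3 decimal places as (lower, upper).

Fisher z: z_r = atanh(r) = ½·ln((1+(-0.856))/(1−(-0.856))) = -1.278183
SE(z) = 1/√(n−3) = 1/√65 = 0.124035
95% ⇒ z* = 1.960; margin = 1.960·0.124035 = 0.243109
CI on z-scale: (-1.521292, -1.035074)
Back-transform: tanh(-1.521292) = -0.908923, tanh(-1.035074) = -0.775935

(-0.909, -0.776)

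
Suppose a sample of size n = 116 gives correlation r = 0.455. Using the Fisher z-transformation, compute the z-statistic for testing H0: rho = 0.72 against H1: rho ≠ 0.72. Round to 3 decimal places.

z_r = atanh(0.455) = 0.490988,  z_0 = atanh(0.72) = 0.907645
SE = 1/√(n−3) = 1/√113 = 0.094072
z = (z_r − z_0)/SE = (0.490988 − 0.907645) / 0.094072 = -0.416657 / 0.094072 = -4.429

-4.429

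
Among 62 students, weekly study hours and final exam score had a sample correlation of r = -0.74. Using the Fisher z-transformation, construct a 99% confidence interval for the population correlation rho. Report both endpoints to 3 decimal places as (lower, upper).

(-0.858, -0.548)

Fisher z: z_r = atanh(r) = ½·ln((1+(-0.74))/(1−(-0.74))) = -0.950479
SE(z) = 1/√(n−3) = 1/√59 = 0.130189
99% ⇒ z* = 2.576; margin = 2.576·0.130189 = 0.335367
CI on z-scale: (-1.285846, -0.615112)
Back-transform: tanh(-1.285846) = -0.858035, tanh(-0.615112) = -0.547716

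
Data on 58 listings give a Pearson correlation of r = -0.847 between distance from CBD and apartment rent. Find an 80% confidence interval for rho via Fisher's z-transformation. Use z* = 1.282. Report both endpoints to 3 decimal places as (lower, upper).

Fisher z: z_r = atanh(r) = ½·ln((1+(-0.847))/(1−(-0.847))) = -1.245440
SE(z) = 1/√(n−3) = 1/√55 = 0.134840
80% ⇒ z* = 1.282; margin = 1.282·0.134840 = 0.172865
CI on z-scale: (-1.418305, -1.072575)
Back-transform: tanh(-1.418305) = -0.889245, tanh(-1.072575) = -0.790429

(-0.889, -0.790)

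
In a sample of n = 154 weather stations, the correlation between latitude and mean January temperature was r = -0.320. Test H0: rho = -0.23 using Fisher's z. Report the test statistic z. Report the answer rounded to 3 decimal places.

z_r = atanh(-0.320) = -0.331647,  z_0 = atanh(-0.23) = -0.234189
SE = 1/√(n−3) = 1/√151 = 0.081379
z = (z_r − z_0)/SE = (-0.331647 − (-0.234189)) / 0.081379 = -0.097458 / 0.081379 = -1.198

-1.198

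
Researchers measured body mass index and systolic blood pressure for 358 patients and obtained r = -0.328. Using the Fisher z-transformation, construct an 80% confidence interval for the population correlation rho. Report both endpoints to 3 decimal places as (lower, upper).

(-0.387, -0.266)

z_r = atanh(-0.328) = -0.340585;  SE = 1/√(n−3) = 1/√355 = 0.053074
z-limits: -0.340585 ± 1.282·0.053074 = -0.340585 ± 0.068041 = [-0.408626, -0.272544]
ρ-limits: (tanh -0.408626, tanh -0.272544) = (-0.387, -0.266)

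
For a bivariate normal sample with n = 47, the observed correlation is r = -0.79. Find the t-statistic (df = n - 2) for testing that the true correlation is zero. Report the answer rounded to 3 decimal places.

t = r·√(n−2) / √(1−r²) with r = -0.79, n = 47
  = -0.79·√45 / √(1 − 0.6241)
  = -0.79·6.708204 / 0.613107
  = -5.299481 / 0.613107 = -8.644

-8.644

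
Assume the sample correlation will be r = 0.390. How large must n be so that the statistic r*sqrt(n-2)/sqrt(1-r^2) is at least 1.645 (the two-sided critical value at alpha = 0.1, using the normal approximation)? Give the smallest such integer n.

18

r√(n−2)/√(1−r²) ≥ 1.645  ⇔  n−2 ≥ (1.645)²·(1−r²)/r²
(1−r²)/r² = (1−0.152100)/0.152100 = 5.5746
n ≥ 2 + 2.706025·5.5746 = 2 + 15.0850 = 17.0850
⌈17.0850⌉ = 18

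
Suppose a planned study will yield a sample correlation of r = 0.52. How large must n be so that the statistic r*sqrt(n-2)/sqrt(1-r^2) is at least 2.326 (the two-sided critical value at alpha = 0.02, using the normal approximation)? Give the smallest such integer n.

Need r·√(n−2)/√(1−r²) ≥ 2.326
√(n−2) ≥ 2.326·√(1−0.2704) / 0.52 = 2.326·0.854166 / 0.52 = 3.8208
n−2 ≥ 14.5985  ⇒  n ≥ 16.5985
Smallest integer n = 17

17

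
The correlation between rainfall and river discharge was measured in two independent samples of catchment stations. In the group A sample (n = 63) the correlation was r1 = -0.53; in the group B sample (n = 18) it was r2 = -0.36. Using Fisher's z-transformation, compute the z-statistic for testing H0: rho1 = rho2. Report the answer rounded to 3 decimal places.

-0.739

z1 = atanh(-0.53) = -0.590145,  z2 = atanh(-0.36) = -0.376886
SE = √(1/(n1−3) + 1/(n2−3)) = √(1/60 + 1/15) = √(0.0166667 + 0.0666667) = √0.0833334 = 0.288675
z = (z1 − z2)/SE = (-0.590145 − (-0.376886)) / 0.288675 = -0.213259 / 0.288675 = -0.739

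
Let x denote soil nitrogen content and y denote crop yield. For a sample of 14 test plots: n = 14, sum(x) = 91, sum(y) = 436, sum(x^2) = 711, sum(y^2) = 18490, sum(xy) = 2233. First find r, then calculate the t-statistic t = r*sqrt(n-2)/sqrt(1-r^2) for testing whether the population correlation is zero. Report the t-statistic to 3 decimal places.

S_xy = nΣxy − ΣxΣy = 14·2233 − 91·436 = 31262 − 39676 = -8414
S_xx = nΣx² − (Σx)² = 14·711 − 91² = 9954 − 8281 = 1673
S_yy = nΣy² − (Σy)² = 14·18490 − 436² = 258860 − 190096 = 68764
r = S_xy / √(S_xx·S_yy) = -8414 / √(1673·68764) = -8414 / √115042172 = -8414 / 10725.7714 = -0.7845
t = r·√(n−2)/√(1−r²) = -0.7845·√12 / √(1−0.615440) = -2.717588 / 0.620129 = -4.382

-4.382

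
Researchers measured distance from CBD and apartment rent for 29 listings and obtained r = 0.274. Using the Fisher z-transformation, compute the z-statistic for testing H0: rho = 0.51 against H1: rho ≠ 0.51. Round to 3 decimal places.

-1.436

z_r = atanh(0.274) = 0.281183,  z_0 = atanh(0.51) = 0.562730
SE = 1/√(n−3) = 1/√26 = 0.196116
z = (z_r − z_0)/SE = (0.281183 − 0.562730) / 0.196116 = -0.281547 / 0.196116 = -1.436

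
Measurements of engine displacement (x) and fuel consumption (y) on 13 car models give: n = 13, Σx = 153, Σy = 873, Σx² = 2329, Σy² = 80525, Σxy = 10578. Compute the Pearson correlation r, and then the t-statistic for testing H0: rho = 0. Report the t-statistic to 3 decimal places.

Numerator: nΣxy − (Σx)(Σy) = 13·10578 − (153)(873) = 3945
Denominator: √[(nΣx²−(Σx)²)(nΣy²−(Σy)²)]
  nΣx²−(Σx)² = 13·2329 − 23409 = 6868;  nΣy²−(Σy)² = 13·80525 − 762129 = 284696
  √(6868·284696) = √1955292128 = 44218.6853
r = 3945 / 44218.6853 = 0.0892
t = r·√(n−2)/√(1−r²) = 0.0892·√11 / √(1−0.007957) = 0.295843 / 0.996014 = 0.297

0.297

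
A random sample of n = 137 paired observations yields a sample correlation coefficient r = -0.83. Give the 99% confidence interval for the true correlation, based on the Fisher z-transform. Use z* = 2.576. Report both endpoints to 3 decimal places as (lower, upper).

(-0.888, -0.747)

z_r = atanh(-0.83) = -1.188136;  SE = 1/√(n−3) = 1/√134 = 0.086387
z-limits: -1.188136 ± 2.576·0.086387 = -1.188136 ± 0.222533 = [-1.410669, -0.965603]
ρ-limits: (tanh -1.410669, tanh -0.965603) = (-0.888, -0.747)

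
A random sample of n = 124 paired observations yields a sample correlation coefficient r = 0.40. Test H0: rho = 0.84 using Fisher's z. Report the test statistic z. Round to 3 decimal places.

z_r = atanh(0.40) = 0.423649,  z_0 = atanh(0.84) = 1.221174
SE = 1/√(n−3) = 1/√121 = 0.090909
z = (z_r − z_0)/SE = (0.423649 − 1.221174) / 0.090909 = -0.797525 / 0.090909 = -8.773

-8.773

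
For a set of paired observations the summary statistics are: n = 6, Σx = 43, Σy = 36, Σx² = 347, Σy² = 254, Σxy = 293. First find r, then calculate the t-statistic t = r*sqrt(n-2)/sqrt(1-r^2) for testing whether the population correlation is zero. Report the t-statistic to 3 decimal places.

4.421

S_xy = nΣxy − ΣxΣy = 6·293 − 43·36 = 1758 − 1548 = 210
S_xx = nΣx² − (Σx)² = 6·347 − 43² = 2082 − 1849 = 233
S_yy = nΣy² − (Σy)² = 6·254 − 36² = 1524 − 1296 = 228
r = S_xy / √(S_xx·S_yy) = 210 / √(233·228) = 210 / √53124 = 210 / 230.4864 = 0.9111
t = r·√(n−2)/√(1−r²) = 0.9111·√4 / √(1−0.830103) = 1.822200 / 0.412186 = 4.421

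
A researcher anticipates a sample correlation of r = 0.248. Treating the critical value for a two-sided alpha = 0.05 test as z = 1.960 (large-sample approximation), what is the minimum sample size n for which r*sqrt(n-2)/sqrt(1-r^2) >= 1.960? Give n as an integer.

61

r√(n−2)/√(1−r²) ≥ 1.960  ⇔  n−2 ≥ (1.960)²·(1−r²)/r²
(1−r²)/r² = (1−0.061504)/0.061504 = 15.2591
n ≥ 2 + 3.8416·15.2591 = 2 + 58.6194 = 60.6194
⌈60.6194⌉ = 61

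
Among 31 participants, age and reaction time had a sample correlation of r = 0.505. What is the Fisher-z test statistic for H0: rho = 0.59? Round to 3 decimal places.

-0.644

z_r = atanh(0.505) = 0.555995,  z_0 = atanh(0.59) = 0.677666
SE = 1/√(n−3) = 1/√28 = 0.188982
z = (z_r − z_0)/SE = (0.555995 − 0.677666) / 0.188982 = -0.121671 / 0.188982 = -0.644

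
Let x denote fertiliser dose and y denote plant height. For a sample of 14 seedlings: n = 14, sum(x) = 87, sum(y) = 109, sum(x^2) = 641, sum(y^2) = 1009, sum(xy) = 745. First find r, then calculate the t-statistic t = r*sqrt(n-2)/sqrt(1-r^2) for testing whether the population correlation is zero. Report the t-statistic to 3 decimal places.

2.183

Numerator: nΣxy − (Σx)(Σy) = 14·745 − (87)(109) = 947
Denominator: √[(nΣx²−(Σx)²)(nΣy²−(Σy)²)]
  nΣx²−(Σx)² = 14·641 − 7569 = 1405;  nΣy²−(Σy)² = 14·1009 − 11881 = 2245
  √(1405·2245) = √3154225 = 1776.0138
r = 947 / 1776.0138 = 0.5332
t = r·√(n−2)/√(1−r²) = 0.5332·√12 / √(1−0.284302) = 1.847059 / 0.845989 = 2.183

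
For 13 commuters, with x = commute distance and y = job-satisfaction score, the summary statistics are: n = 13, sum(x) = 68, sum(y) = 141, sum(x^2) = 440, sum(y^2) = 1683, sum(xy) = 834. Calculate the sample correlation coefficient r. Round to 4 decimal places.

0.8474

Numerator: nΣxy − (Σx)(Σy) = 13·834 − (68)(141) = 1254
Denominator: √[(nΣx²−(Σx)²)(nΣy²−(Σy)²)]
  nΣx²−(Σx)² = 13·440 − 4624 = 1096;  nΣy²−(Σy)² = 13·1683 − 19881 = 1998
  √(1096·1998) = √2189808 = 1479.8000
r = 1254 / 1479.8000 = 0.8474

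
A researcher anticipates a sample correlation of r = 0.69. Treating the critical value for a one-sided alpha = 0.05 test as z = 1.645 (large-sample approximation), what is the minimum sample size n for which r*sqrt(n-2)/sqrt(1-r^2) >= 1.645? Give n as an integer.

5

r√(n−2)/√(1−r²) ≥ 1.645  ⇔  n−2 ≥ (1.645)²·(1−r²)/r²
(1−r²)/r² = (1−0.4761)/0.4761 = 1.1004
n ≥ 2 + 2.706025·1.1004 = 2 + 2.9777 = 4.9777
⌈4.9777⌉ = 5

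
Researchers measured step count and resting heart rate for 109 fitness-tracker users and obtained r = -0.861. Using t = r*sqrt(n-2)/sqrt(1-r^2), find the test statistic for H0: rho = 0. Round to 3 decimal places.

1 − r² = 1 − 0.741321 = 0.258679;  √(1−r²) = 0.508605
√(n−2) = √107 = 10.344080
t = r·√(n−2)/√(1−r²) = -0.861 · 10.344080 / 0.508605 = -17.511

-17.511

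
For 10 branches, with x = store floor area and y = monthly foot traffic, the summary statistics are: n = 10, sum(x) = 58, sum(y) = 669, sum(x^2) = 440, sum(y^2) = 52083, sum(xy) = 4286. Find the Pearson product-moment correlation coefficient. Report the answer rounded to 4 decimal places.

S_xy = nΣxy − ΣxΣy = 10·4286 − 58·669 = 42860 − 38802 = 4058
S_xx = nΣx² − (Σx)² = 10·440 − 58² = 4400 − 3364 = 1036
S_yy = nΣy² − (Σy)² = 10·52083 − 669² = 520830 − 447561 = 73269
r = S_xy / √(S_xx·S_yy) = 4058 / √(1036·73269) = 4058 / √75906684 = 4058 / 8712.4442 = 0.4658

0.4658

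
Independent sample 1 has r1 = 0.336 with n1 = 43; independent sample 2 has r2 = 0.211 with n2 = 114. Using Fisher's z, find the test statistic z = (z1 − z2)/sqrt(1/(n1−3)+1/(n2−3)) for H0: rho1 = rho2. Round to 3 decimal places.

z1 = atanh(0.336) = 0.349577,  z2 = atanh(0.211) = 0.214218
SE = √(1/(n1−3) + 1/(n2−3)) = √(1/40 + 1/111) = √(0.0250000 + 0.0090090) = √0.0340090 = 0.184415
z = (z1 − z2)/SE = (0.349577 − 0.214218) / 0.184415 = 0.135359 / 0.184415 = 0.734

0.734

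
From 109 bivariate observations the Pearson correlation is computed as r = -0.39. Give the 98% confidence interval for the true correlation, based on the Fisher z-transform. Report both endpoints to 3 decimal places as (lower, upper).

z_r = atanh(-0.39) = -0.411800;  SE = 1/√(n−3) = 1/√106 = 0.097129
z-limits: -0.411800 ± 2.326·0.097129 = -0.411800 ± 0.225922 = [-0.637722, -0.185878]
ρ-limits: (tanh -0.637722, tanh -0.185878) = (-0.563, -0.184)

(-0.563, -0.184)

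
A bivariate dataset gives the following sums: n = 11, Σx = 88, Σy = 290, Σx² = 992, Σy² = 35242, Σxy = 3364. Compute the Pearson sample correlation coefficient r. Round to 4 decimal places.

Numerator: nΣxy − (Σx)(Σy) = 11·3364 − (88)(290) = 11484
Denominator: √[(nΣx²−(Σx)²)(nΣy²−(Σy)²)]
  nΣx²−(Σx)² = 11·992 − 7744 = 3168;  nΣy²−(Σy)² = 11·35242 − 84100 = 303562
  √(3168·303562) = √961684416 = 31011.0370
r = 11484 / 31011.0370 = 0.3703

0.3703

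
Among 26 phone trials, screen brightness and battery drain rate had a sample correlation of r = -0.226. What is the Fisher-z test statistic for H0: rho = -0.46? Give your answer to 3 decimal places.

Fisher z: atanh(-0.226) = -0.229970, atanh(-0.46) = -0.497311
z = (z_r − z_0)·√(n−3) = (-0.229970 − (-0.497311))·√23 = 0.267341 · 4.795832 = 1.282

1.282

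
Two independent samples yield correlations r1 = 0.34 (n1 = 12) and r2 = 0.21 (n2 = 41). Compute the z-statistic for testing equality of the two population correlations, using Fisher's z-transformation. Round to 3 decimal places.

Fisher z-transforms: z1 = atanh(0.34) = 0.354093, z2 = atanh(0.21) = 0.213171; difference d = 0.140922
Var(d) = 1/9 + 1/38 = 0.1111111 + 0.0263158 = 0.1374269
z = d/√Var(d) = 0.140922 / √0.1374269 = 0.140922 / 0.370711 = 0.380

0.380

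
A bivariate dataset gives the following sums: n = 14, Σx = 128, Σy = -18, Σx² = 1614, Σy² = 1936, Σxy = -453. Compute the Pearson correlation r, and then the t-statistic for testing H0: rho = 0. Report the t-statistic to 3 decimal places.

-1.142

S_xy = nΣxy − ΣxΣy = 14·(-453) − 128·(-18) = -6342 − (-2304) = -4038
S_xx = nΣx² − (Σx)² = 14·1614 − 128² = 22596 − 16384 = 6212
S_yy = nΣy² − (Σy)² = 14·1936 − (-18)² = 27104 − 324 = 26780
r = S_xy / √(S_xx·S_yy) = -4038 / √(6212·26780) = -4038 / √166357360 = -4038 / 12897.9595 = -0.3131
t = r·√(n−2)/√(1−r²) = -0.3131·√12 / √(1−0.098032) = -1.084610 / 0.949720 = -1.142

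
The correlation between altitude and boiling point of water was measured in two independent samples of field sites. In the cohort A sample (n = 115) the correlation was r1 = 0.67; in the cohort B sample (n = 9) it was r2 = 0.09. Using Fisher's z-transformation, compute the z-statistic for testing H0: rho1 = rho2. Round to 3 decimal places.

Fisher z-transforms: z1 = atanh(0.67) = 0.810743, z2 = atanh(0.09) = 0.090244; difference d = 0.720499
Var(d) = 1/112 + 1/6 = 0.0089286 + 0.1666667 = 0.1755953
z = d/√Var(d) = 0.720499 / √0.1755953 = 0.720499 / 0.419041 = 1.719

1.719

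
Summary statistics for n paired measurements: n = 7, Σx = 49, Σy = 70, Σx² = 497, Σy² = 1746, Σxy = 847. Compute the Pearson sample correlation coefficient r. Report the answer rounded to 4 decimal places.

0.8895

Numerator: nΣxy − (Σx)(Σy) = 7·847 − (49)(70) = 2499
Denominator: √[(nΣx²−(Σx)²)(nΣy²−(Σy)²)]
  nΣx²−(Σx)² = 7·497 − 2401 = 1078;  nΣy²−(Σy)² = 7·1746 − 4900 = 7322
  √(1078·7322) = √7893116 = 2809.4690
r = 2499 / 2809.4690 = 0.8895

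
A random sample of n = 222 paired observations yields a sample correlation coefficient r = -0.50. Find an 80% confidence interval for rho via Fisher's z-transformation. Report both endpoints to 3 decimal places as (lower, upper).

(-0.562, -0.432)

Fisher z: z_r = atanh(r) = ½·ln((1+(-0.50))/(1−(-0.50))) = -0.549306
SE(z) = 1/√(n−3) = 1/√219 = 0.067574
80% ⇒ z* = 1.282; margin = 1.282·0.067574 = 0.086630
CI on z-scale: (-0.635936, -0.462676)
Back-transform: tanh(-0.635936) = -0.562126, tanh(-0.462676) = -0.432263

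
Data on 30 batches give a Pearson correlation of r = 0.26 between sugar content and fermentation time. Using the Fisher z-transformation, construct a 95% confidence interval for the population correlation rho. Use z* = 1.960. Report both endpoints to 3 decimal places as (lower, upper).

(-0.111, 0.567)

z_r = atanh(0.26) = 0.266108;  SE = 1/√(n−3) = 1/√27 = 0.192450
z-limits: 0.266108 ± 1.960·0.192450 = 0.266108 ± 0.377202 = [-0.111094, 0.643310]
ρ-limits: (tanh -0.111094, tanh 0.643310) = (-0.111, 0.567)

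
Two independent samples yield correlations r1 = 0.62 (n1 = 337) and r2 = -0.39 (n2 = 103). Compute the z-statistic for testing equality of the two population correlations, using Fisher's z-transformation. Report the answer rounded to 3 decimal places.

Fisher z-transforms: z1 = atanh(0.62) = 0.725005, z2 = atanh(-0.39) = -0.411800; difference d = 1.136805
Var(d) = 1/334 + 1/100 = 0.0029940 + 0.0100000 = 0.0129940
z = d/√Var(d) = 1.136805 / √0.0129940 = 1.136805 / 0.113991 = 9.973

9.973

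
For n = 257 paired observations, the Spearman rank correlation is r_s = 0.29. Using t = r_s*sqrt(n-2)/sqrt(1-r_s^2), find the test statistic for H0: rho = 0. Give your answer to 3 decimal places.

4.839

1 − r_s² = 1 − 0.0841 = 0.9159;  √(1−r_s²) = 0.957027
√(n−2) = √255 = 15.968719
t = r_s·√(n−2)/√(1−r_s²) = 0.29 · 15.968719 / 0.957027 = 4.839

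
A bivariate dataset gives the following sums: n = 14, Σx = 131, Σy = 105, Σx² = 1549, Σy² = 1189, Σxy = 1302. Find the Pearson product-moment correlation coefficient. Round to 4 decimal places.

0.8869

S_xy = nΣxy − ΣxΣy = 14·1302 − 131·105 = 18228 − 13755 = 4473
S_xx = nΣx² − (Σx)² = 14·1549 − 131² = 21686 − 17161 = 4525
S_yy = nΣy² − (Σy)² = 14·1189 − 105² = 16646 − 11025 = 5621
r = S_xy / √(S_xx·S_yy) = 4473 / √(4525·5621) = 4473 / √25435025 = 4473 / 5043.3149 = 0.8869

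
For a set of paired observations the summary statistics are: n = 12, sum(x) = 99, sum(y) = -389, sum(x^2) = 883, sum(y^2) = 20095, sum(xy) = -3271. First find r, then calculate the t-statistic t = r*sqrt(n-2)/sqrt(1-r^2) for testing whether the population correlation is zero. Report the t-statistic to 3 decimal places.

-0.278

S_xy = nΣxy − ΣxΣy = 12·(-3271) − 99·(-389) = -39252 − (-38511) = -741
S_xx = nΣx² − (Σx)² = 12·883 − 99² = 10596 − 9801 = 795
S_yy = nΣy² − (Σy)² = 12·20095 − (-389)² = 241140 − 151321 = 89819
r = S_xy / √(S_xx·S_yy) = -741 / √(795·89819) = -741 / √71406105 = -741 / 8450.2133 = -0.0877
t = r·√(n−2)/√(1−r²) = -0.0877·√10 / √(1−0.007691) = -0.277332 / 0.996147 = -0.278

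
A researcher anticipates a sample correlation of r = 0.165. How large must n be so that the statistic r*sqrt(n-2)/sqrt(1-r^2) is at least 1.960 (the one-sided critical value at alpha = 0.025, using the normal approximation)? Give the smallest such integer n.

140

r√(n−2)/√(1−r²) ≥ 1.960  ⇔  n−2 ≥ (1.960)²·(1−r²)/r²
(1−r²)/r² = (1−0.027225)/0.027225 = 35.7309
n ≥ 2 + 3.8416·35.7309 = 2 + 137.2638 = 139.2638
⌈139.2638⌉ = 140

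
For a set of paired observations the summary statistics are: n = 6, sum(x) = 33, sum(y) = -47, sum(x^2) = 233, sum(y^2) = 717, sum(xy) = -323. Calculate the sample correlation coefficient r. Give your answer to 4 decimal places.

-0.4812

S_xy = nΣxy − ΣxΣy = 6·(-323) − 33·(-47) = -1938 − (-1551) = -387
S_xx = nΣx² − (Σx)² = 6·233 − 33² = 1398 − 1089 = 309
S_yy = nΣy² − (Σy)² = 6·717 − (-47)² = 4302 − 2209 = 2093
r = S_xy / √(S_xx·S_yy) = -387 / √(309·2093) = -387 / √646737 = -387 / 804.1996 = -0.4812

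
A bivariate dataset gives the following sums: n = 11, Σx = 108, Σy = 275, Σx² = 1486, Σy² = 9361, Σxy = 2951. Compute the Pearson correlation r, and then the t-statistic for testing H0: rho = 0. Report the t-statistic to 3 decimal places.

Numerator: nΣxy − (Σx)(Σy) = 11·2951 − (108)(275) = 2761
Denominator: √[(nΣx²−(Σx)²)(nΣy²−(Σy)²)]
  nΣx²−(Σx)² = 11·1486 − 11664 = 4682;  nΣy²−(Σy)² = 11·9361 − 75625 = 27346
  √(4682·27346) = √128033972 = 11315.2098
r = 2761 / 11315.2098 = 0.2440
t = r·√(n−2)/√(1−r²) = 0.2440·√9 / √(1−0.059536) = 0.732000 / 0.969775 = 0.755

0.755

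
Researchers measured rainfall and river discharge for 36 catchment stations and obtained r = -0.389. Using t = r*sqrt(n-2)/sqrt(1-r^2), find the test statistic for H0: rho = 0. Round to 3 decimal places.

-2.462

1 − r² = 1 − 0.151321 = 0.848679;  √(1−r²) = 0.921238
√(n−2) = √34 = 5.830952
t = r·√(n−2)/√(1−r²) = -0.389 · 5.830952 / 0.921238 = -2.462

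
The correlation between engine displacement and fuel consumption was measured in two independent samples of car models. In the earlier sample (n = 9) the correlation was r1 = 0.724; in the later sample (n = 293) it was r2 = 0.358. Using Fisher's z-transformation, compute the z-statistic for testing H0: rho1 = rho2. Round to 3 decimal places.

Fisher z-transforms: z1 = atanh(0.724) = 0.916001, z2 = atanh(0.358) = 0.374590; difference d = 0.541411
Var(d) = 1/6 + 1/290 = 0.1666667 + 0.0034483 = 0.1701150
z = d/√Var(d) = 0.541411 / √0.1701150 = 0.541411 / 0.412450 = 1.313

1.313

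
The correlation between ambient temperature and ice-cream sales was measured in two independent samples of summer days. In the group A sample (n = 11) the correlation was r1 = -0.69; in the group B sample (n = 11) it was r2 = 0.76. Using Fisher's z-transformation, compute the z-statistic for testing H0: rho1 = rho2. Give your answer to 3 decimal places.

-3.688

z1 = atanh(-0.69) = -0.847956,  z2 = atanh(0.76) = 0.996215
SE = √(1/(n1−3) + 1/(n2−3)) = √(1/8 + 1/8) = √(0.1250000 + 0.1250000) = √0.2500000 = 0.500000
z = (z1 − z2)/SE = (-0.847956 − 0.996215) / 0.500000 = -1.844171 / 0.500000 = -3.688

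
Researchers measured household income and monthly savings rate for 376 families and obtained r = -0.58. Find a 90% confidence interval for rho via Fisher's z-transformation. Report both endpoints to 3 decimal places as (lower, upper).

(-0.634, -0.521)

Fisher z: z_r = atanh(r) = ½·ln((1+(-0.58))/(1−(-0.58))) = -0.662463
SE(z) = 1/√(n−3) = 1/√373 = 0.051778
90% ⇒ z* = 1.645; margin = 1.645·0.051778 = 0.085175
CI on z-scale: (-0.747638, -0.577288)
Back-transform: tanh(-0.747638) = -0.633738, tanh(-0.577288) = -0.520691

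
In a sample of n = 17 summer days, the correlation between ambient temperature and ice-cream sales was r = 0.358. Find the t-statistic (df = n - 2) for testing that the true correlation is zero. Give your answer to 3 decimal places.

1.485

1 − r² = 1 − 0.128164 = 0.871836;  √(1−r²) = 0.933722
√(n−2) = √15 = 3.872983
t = r·√(n−2)/√(1−r²) = 0.358 · 3.872983 / 0.933722 = 1.485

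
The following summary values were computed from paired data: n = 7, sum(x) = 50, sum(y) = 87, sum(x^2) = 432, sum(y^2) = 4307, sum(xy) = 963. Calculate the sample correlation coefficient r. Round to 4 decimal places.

0.6951

Numerator: nΣxy − (Σx)(Σy) = 7·963 − (50)(87) = 2391
Denominator: √[(nΣx²−(Σx)²)(nΣy²−(Σy)²)]
  nΣx²−(Σx)² = 7·432 − 2500 = 524;  nΣy²−(Σy)² = 7·4307 − 7569 = 22580
  √(524·22580) = √11831920 = 3439.7558
r = 2391 / 3439.7558 = 0.6951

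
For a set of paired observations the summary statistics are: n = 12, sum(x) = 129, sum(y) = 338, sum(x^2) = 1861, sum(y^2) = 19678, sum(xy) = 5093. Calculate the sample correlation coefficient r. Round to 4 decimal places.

Numerator: nΣxy − (Σx)(Σy) = 12·5093 − (129)(338) = 17514
Denominator: √[(nΣx²−(Σx)²)(nΣy²−(Σy)²)]
  nΣx²−(Σx)² = 12·1861 − 16641 = 5691;  nΣy²−(Σy)² = 12·19678 − 114244 = 121892
  √(5691·121892) = √693687372 = 26337.9455
r = 17514 / 26337.9455 = 0.6650

0.6650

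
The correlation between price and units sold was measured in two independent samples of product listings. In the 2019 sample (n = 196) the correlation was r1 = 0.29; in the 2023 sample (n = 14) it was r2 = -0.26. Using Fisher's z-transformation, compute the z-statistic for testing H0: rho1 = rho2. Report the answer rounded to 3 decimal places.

1.822

z1 = atanh(0.29) = 0.298566,  z2 = atanh(-0.26) = -0.266108
SE = √(1/(n1−3) + 1/(n2−3)) = √(1/193 + 1/11) = √(0.0051813 + 0.0909091) = √0.0960904 = 0.309985
z = (z1 − z2)/SE = (0.298566 − (-0.266108)) / 0.309985 = 0.564674 / 0.309985 = 1.822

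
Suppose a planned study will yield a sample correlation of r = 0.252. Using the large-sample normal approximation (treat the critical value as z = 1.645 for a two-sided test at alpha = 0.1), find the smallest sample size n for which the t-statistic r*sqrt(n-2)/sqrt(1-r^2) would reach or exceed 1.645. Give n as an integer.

42

r√(n−2)/√(1−r²) ≥ 1.645  ⇔  n−2 ≥ (1.645)²·(1−r²)/r²
(1−r²)/r² = (1−0.063504)/0.063504 = 14.7470
n ≥ 2 + 2.706025·14.7470 = 2 + 39.9058 = 41.9058
⌈41.9058⌉ = 42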